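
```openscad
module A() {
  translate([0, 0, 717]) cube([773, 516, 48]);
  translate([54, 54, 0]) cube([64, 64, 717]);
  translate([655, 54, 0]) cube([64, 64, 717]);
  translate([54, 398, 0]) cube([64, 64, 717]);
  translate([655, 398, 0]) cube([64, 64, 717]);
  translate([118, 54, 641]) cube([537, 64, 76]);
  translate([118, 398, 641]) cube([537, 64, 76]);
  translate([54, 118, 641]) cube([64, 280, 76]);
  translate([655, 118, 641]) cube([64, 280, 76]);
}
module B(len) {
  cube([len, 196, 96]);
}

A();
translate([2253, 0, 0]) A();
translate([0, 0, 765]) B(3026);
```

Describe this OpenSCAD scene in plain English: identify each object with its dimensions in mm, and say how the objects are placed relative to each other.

A is a rectangular dining table. The top is 773×516×48 mm with its upper surface at z = 765 mm. It stands on four 64×64 mm square legs, each inset 54 mm from the nearest pair of top edges, running from the floor to the underside of the top. Four apron rails, 64 mm thick and 76 mm tall, run between adjacent legs with their top edges flush with the underside of the top and their outer faces flush with the legs' outer faces.

B is a rectangular beam 3026 mm long (x), 196 mm deep (y), 96 mm thick (z).

The beam spans the tops of two tables placed 1480 mm apart, resting at z = 765 mm.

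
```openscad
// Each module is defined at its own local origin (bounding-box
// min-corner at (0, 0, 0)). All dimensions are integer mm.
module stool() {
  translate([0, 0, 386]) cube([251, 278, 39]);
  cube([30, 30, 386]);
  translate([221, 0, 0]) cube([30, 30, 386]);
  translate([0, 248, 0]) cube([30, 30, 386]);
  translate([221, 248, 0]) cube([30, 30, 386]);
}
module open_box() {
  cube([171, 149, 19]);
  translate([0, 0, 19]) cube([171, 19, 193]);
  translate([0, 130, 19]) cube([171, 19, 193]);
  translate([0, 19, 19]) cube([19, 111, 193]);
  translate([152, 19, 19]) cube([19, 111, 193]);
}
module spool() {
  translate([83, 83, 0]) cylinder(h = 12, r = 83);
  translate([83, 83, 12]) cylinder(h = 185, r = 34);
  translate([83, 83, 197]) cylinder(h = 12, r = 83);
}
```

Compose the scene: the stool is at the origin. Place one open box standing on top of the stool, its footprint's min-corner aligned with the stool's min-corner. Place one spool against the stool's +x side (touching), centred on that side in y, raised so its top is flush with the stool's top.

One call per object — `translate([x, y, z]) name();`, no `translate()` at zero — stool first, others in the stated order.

stool();
translate([0, 0, 425]) open_box();
translate([251, 56, 216]) spool();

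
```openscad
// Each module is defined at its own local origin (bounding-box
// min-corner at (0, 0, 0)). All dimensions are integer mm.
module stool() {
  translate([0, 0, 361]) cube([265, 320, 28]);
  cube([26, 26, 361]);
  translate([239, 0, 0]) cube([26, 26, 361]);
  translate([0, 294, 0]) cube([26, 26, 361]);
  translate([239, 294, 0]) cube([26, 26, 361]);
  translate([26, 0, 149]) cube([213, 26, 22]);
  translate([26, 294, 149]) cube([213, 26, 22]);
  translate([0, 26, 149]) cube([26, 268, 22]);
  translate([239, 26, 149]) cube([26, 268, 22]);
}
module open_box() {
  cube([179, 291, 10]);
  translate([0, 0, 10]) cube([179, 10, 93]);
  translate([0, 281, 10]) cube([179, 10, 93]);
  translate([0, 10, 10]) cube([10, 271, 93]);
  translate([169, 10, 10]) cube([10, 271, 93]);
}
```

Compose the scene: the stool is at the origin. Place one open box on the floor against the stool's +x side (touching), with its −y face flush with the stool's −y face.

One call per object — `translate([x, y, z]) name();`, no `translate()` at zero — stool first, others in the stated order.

stool();
translate([265, 0, 0]) open_box();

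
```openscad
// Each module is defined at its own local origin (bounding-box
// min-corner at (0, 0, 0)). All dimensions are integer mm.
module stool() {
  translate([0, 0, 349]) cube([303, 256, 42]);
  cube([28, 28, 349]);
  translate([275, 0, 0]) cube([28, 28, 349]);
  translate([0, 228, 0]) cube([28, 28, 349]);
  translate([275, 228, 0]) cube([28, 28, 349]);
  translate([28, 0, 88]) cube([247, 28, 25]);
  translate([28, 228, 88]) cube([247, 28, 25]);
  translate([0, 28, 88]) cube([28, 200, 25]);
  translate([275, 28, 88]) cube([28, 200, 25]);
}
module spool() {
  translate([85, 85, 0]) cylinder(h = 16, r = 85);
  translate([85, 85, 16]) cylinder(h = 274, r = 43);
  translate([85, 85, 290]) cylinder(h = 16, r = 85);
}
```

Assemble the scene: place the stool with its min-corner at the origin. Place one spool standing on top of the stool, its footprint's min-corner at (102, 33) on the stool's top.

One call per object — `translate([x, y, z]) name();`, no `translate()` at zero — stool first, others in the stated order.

stool();
translate([102, 33, 391]) spool();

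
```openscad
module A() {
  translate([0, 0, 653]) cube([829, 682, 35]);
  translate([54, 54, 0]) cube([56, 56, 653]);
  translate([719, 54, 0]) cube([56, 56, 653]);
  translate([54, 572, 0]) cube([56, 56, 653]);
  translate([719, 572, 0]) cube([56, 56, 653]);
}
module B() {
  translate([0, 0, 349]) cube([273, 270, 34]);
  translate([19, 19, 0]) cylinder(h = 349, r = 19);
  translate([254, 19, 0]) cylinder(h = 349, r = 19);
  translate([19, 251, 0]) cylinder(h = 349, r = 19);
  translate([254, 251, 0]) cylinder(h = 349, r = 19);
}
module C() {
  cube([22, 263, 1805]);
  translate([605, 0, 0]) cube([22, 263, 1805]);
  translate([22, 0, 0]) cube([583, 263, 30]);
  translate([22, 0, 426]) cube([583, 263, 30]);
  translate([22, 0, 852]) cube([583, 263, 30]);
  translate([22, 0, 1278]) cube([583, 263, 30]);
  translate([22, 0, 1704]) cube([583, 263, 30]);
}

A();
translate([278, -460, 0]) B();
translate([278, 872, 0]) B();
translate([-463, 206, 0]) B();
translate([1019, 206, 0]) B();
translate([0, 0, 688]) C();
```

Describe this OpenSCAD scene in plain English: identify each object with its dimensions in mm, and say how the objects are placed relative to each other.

A is a table: top 829 mm (x) × 682 mm (y), 35 mm thick, upper face at z = 688 mm, on four 56×56 mm square legs, each inset 54 mm from the nearest pair of top edges, running from z = 0 to the bottom of the top.

B is a simple wooden stool: a rectangular seat 273 mm (x) by 270 mm (y), 34 mm thick, top face at z = 383 mm, on four round legs, each 38 mm in diameter. The legs rest on z = 0, each leg's axis is inset half a diameter from the nearest pair of seat edges (so the leg's bounding box is flush with the corner).

C is an open bookshelf. Two side panels, each 22 mm thick, 263 mm deep and 1805 mm tall, stand 627 mm apart (outside-to-outside). Between them sit 5 shelves, each 30 mm thick and 263 mm deep, spanning the full gap between the sides. The bottom shelf rests on the floor (its underside at z = 0) and the clear gap between one shelf's top and the next shelf's underside is 396 mm.

Four stools sit around the table at the −y, +y, −x, +x sides. The bookshelf is on top of the table.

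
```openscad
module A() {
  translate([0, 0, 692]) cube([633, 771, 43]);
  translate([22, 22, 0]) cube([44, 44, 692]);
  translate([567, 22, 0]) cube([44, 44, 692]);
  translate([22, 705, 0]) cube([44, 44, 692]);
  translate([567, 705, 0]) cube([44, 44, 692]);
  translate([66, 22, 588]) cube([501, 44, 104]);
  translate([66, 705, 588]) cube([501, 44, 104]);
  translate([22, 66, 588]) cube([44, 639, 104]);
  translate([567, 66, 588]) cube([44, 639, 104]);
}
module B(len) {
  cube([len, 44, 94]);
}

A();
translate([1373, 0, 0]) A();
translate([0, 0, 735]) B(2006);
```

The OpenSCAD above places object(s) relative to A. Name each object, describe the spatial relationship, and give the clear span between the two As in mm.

A is a table. B is a beam. A beam spans the tops of two tables. The clear span between the two tables is 740 mm.

Second table starts at x = 1373; first ends at x = 633; clear span = 1373 − 633 = 740 mm.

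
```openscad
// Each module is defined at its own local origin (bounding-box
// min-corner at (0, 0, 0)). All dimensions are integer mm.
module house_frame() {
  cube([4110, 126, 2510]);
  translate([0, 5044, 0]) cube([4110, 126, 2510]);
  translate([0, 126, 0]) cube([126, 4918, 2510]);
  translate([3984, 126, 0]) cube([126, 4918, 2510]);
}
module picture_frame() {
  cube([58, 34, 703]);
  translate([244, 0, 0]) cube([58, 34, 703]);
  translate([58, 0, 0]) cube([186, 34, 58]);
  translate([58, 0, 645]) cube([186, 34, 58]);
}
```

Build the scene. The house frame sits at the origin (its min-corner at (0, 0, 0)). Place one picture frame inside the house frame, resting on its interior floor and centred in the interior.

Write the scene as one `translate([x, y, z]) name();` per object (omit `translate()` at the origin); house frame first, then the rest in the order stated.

house_frame();
translate([1904, 2568, 0]) picture_frame();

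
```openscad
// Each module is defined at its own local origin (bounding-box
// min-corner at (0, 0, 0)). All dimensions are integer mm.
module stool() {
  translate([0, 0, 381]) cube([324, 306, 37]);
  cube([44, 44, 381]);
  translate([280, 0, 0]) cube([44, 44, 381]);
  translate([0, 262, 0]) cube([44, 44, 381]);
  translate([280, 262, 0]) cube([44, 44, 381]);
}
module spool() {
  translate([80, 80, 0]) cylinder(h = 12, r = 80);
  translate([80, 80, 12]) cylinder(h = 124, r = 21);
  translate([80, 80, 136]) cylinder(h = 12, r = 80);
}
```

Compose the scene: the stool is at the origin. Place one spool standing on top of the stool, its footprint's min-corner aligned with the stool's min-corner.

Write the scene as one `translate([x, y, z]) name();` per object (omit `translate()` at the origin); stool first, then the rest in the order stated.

stool();
translate([0, 0, 418]) spool();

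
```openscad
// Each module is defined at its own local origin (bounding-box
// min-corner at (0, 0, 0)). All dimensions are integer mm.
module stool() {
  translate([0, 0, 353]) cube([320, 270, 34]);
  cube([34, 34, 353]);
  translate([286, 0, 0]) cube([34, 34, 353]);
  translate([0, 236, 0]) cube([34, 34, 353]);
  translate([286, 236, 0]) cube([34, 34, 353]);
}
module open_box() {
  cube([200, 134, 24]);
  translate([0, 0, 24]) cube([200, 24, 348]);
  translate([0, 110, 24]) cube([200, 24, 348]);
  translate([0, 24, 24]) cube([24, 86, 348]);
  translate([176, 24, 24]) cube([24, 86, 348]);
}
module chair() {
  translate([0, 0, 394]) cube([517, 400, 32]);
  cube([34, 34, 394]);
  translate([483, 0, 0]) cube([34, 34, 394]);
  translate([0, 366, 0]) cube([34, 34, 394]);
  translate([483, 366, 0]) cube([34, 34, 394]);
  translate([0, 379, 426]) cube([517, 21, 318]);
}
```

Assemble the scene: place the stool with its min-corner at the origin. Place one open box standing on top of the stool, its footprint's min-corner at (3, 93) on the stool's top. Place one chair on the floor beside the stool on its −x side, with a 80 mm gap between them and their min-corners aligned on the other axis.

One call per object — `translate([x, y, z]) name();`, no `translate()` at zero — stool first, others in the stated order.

stool();
translate([3, 93, 387]) open_box();
translate([-597, 0, 0]) chair();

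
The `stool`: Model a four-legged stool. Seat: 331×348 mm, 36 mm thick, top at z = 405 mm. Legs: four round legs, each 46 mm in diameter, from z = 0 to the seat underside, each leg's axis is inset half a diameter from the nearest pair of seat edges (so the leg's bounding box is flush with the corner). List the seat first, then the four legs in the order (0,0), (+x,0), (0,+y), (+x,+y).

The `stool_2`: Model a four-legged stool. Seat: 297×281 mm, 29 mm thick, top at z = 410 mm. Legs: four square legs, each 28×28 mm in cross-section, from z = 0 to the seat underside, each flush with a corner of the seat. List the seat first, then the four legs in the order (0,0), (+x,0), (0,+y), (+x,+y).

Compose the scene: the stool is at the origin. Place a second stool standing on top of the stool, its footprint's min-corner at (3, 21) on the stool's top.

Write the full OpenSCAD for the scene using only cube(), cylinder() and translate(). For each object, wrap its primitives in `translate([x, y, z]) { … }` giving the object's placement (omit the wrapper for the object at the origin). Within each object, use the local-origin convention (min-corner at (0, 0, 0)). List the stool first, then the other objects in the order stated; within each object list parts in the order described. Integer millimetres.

translate([0, 0, 369]) cube([331, 348, 36]);
translate([23, 23, 0]) cylinder(h = 369, r = 23);
translate([308, 23, 0]) cylinder(h = 369, r = 23);
translate([23, 325, 0]) cylinder(h = 369, r = 23);
translate([308, 325, 0]) cylinder(h = 369, r = 23);
translate([3, 21, 405]) {
  translate([0, 0, 381]) cube([297, 281, 29]);
  cube([28, 28, 381]);
  translate([269, 0, 0]) cube([28, 28, 381]);
  translate([0, 253, 0]) cube([28, 28, 381]);
  translate([269, 253, 0]) cube([28, 28, 381]);
}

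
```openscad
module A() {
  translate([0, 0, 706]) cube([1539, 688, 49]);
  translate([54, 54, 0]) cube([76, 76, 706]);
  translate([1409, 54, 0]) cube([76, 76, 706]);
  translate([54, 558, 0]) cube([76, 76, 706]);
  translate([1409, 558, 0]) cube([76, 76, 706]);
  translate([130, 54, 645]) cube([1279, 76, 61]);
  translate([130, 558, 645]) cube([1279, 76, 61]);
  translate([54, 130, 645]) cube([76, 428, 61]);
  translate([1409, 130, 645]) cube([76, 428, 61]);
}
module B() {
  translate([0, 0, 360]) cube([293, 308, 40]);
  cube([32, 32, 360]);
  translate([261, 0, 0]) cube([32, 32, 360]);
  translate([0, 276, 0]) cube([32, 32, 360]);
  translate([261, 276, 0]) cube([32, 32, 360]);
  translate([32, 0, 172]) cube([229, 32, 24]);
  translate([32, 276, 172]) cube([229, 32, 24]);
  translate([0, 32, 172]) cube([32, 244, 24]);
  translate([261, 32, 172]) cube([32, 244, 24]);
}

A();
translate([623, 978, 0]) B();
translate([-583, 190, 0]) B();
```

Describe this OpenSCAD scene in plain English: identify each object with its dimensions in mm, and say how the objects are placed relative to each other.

A is a table: top 1539 mm (x) × 688 mm (y), 49 mm thick, upper face at z = 755 mm, on four 76×76 mm square legs, each inset 54 mm from the nearest pair of top edges, running from z = 0 to the bottom of the top. Four apron rails, 76 mm thick and 61 mm tall, run between adjacent legs with their top edges flush with the underside of the top and their outer faces flush with the legs' outer faces.

B is a four-legged stool. The seat is a 293×308×40 mm slab whose top surface is at z = 400 mm; four square legs, each 32×32 mm in cross-section, run from the floor (z = 0) to the underside of the seat, each flush with a corner of the seat. Four stretchers, 32 mm wide and 24 mm tall, connect adjacent legs with their undersides at z = 172 mm, each running between the inner faces of the legs it joins and aligned with the legs' outer faces on the other axis.

Two stools sit around the table at the +y, −x sides.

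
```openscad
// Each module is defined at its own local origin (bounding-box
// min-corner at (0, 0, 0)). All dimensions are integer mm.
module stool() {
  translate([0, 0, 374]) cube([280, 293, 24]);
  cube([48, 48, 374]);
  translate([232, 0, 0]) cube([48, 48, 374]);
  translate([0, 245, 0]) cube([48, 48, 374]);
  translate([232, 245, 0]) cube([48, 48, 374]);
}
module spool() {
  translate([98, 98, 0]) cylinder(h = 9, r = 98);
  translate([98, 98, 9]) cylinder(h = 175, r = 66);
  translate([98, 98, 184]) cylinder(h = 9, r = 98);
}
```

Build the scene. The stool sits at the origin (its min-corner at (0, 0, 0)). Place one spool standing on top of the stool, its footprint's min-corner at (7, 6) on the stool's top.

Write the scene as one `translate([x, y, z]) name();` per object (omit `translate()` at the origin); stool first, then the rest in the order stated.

stool();
translate([7, 6, 398]) spool();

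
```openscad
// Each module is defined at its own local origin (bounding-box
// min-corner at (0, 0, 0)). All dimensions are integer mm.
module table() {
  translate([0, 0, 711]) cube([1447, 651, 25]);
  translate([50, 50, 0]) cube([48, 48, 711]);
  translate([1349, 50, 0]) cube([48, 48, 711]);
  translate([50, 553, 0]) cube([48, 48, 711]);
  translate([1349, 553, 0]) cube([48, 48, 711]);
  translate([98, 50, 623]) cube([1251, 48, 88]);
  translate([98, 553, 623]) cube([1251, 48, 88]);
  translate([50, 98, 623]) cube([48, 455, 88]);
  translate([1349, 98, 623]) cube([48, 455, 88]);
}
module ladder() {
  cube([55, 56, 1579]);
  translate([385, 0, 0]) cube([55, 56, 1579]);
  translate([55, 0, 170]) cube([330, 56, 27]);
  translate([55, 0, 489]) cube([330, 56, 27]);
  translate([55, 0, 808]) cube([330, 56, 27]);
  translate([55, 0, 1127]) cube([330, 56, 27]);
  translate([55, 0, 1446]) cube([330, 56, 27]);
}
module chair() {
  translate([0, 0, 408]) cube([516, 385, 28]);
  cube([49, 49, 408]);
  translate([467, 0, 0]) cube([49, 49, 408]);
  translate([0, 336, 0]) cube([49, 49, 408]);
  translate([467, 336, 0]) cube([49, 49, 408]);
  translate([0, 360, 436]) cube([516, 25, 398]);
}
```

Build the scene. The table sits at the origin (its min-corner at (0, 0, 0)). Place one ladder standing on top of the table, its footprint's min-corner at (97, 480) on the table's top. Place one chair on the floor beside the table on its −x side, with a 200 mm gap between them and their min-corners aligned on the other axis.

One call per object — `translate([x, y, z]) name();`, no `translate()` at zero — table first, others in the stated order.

table();
translate([97, 480, 736]) ladder();
translate([-716, 0, 0]) chair();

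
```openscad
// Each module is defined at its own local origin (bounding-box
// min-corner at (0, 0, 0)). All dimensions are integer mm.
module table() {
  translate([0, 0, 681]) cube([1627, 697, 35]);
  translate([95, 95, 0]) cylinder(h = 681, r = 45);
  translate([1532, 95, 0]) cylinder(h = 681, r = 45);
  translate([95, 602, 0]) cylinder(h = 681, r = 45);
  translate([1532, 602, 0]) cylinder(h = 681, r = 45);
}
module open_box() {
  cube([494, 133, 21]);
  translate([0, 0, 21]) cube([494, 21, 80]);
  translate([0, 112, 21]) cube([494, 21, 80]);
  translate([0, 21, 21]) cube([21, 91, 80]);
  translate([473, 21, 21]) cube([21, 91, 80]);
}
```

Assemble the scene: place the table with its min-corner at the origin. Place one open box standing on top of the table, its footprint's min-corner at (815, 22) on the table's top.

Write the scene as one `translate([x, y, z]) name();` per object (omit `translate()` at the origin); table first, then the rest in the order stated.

table();
translate([815, 22, 716]) open_box();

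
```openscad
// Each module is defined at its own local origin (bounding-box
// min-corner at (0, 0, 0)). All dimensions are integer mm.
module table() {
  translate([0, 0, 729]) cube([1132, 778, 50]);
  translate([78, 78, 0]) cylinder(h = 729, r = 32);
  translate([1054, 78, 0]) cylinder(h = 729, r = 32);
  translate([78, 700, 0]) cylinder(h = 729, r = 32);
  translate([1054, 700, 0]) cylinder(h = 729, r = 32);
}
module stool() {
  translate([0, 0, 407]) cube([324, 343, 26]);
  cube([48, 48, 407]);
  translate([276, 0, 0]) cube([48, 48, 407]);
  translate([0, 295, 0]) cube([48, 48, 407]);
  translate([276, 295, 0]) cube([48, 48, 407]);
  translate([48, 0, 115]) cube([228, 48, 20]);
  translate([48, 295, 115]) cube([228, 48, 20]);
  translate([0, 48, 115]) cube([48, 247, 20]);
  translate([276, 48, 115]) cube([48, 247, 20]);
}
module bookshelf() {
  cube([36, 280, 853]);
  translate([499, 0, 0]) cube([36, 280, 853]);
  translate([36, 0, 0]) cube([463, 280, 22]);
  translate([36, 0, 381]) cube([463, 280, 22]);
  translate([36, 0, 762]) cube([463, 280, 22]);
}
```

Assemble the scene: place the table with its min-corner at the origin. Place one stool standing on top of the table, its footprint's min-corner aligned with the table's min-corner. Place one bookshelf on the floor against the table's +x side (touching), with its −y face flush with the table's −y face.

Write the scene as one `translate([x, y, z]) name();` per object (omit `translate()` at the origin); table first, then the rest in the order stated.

table();
translate([0, 0, 779]) stool();
translate([1132, 0, 0]) bookshelf();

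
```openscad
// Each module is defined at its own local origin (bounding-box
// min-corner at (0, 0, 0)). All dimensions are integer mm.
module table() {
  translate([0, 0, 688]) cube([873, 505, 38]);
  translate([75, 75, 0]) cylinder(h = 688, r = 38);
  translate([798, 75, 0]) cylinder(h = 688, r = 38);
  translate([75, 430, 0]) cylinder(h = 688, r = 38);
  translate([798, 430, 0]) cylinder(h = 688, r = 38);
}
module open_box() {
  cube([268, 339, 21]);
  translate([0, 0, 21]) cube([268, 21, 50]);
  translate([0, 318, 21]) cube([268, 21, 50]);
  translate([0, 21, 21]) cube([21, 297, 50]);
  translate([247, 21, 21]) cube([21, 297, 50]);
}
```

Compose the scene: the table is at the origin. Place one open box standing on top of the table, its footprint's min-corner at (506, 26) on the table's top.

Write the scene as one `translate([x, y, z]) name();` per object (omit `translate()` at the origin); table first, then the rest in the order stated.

table();
translate([506, 26, 726]) open_box();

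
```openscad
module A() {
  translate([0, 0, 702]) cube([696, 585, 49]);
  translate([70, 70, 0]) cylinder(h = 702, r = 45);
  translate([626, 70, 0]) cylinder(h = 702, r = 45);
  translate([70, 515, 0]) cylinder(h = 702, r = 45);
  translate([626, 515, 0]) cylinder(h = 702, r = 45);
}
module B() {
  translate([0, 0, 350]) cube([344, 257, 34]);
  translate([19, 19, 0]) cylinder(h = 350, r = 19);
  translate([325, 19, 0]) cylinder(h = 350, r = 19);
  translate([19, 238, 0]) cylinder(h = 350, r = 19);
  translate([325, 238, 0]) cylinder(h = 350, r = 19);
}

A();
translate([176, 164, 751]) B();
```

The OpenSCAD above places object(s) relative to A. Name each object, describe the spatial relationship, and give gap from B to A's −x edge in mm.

The stool's min-x is at 176; the table's min-x is 0; gap = 176 mm.

A is a table. B is a stool. The stool is on top of the table, centred. The gap from the stool to the table's −x edge is 176 mm.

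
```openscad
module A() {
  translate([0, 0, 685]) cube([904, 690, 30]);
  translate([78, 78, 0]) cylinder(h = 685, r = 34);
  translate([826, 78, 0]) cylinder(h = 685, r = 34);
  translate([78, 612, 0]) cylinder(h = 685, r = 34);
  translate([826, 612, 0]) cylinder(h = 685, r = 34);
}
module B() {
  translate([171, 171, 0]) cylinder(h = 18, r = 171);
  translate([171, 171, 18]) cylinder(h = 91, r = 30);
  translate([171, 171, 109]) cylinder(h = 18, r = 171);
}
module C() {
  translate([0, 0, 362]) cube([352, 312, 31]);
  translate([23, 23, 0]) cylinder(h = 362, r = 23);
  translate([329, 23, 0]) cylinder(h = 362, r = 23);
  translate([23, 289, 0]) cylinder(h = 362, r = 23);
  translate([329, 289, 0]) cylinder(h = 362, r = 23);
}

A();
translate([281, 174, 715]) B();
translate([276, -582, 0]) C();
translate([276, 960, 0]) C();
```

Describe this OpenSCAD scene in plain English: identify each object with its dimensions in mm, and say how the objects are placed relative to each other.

A is a table: top 904 mm (x) × 690 mm (y), 30 mm thick, upper face at z = 715 mm, on four round legs of 68 mm diameter, each leg's bounding box inset 44 mm from the nearest pair of top edges, running from z = 0 to the bottom of the top.

B is a spool: two coaxial disc flanges of radius 171 mm and thickness 18 mm, joined by a core cylinder of radius 30 mm and height 91 mm. The lower flange rests on z = 0 and the three cylinders share a vertical axis.

C is a simple wooden stool: a rectangular seat 352 mm (x) by 312 mm (y), 31 mm thick, top face at z = 393 mm, on four round legs, each 46 mm in diameter. The legs rest on z = 0, each leg's axis is inset half a diameter from the nearest pair of seat edges (so the leg's bounding box is flush with the corner).

The spool is on top of the table, centred. Two stools sit around the table at the −y, +y sides.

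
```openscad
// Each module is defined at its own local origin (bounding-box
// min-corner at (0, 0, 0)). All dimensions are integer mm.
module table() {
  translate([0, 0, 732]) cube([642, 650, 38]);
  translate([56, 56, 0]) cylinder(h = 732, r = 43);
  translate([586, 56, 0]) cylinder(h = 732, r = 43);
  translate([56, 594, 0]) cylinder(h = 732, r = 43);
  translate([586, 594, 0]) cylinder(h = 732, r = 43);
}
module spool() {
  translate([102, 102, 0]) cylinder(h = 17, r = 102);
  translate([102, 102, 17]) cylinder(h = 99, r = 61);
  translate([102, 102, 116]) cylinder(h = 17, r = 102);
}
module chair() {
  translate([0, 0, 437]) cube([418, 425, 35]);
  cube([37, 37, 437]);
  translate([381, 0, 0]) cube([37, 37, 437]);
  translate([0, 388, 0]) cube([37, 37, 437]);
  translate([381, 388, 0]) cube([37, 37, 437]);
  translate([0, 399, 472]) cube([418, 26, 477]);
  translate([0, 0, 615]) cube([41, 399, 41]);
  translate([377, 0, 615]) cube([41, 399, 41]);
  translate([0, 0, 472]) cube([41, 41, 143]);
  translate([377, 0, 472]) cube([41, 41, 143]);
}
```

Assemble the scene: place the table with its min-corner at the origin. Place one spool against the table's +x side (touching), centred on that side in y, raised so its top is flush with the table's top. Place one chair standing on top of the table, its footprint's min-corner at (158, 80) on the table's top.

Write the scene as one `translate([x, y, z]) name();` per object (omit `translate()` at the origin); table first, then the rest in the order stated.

table();
translate([642, 223, 637]) spool();
translate([158, 80, 770]) chair();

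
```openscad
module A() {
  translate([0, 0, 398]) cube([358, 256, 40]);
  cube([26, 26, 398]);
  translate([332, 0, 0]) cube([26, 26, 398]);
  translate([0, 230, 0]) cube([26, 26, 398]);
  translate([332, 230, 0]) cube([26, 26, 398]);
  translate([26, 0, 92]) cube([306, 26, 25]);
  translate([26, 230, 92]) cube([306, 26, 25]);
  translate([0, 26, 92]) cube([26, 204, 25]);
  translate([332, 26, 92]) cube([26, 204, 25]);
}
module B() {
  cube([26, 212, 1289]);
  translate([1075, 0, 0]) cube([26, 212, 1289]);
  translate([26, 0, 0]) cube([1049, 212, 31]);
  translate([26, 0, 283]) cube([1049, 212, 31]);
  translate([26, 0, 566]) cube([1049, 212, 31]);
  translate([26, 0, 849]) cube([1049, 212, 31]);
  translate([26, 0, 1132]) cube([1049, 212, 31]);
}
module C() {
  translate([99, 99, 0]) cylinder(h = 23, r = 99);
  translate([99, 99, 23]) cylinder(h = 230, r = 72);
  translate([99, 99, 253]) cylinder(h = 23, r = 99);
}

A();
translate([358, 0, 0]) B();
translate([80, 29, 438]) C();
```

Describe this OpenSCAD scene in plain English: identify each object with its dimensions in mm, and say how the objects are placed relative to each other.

A is a four-legged stool. The seat is a 358×256×40 mm slab whose top surface is at z = 438 mm; four square legs, each 26×26 mm in cross-section, run from the floor (z = 0) to the underside of the seat, each flush with a corner of the seat. Four stretchers, 26 mm wide and 25 mm tall, connect adjacent legs with their undersides at z = 92 mm, each running between the inner faces of the legs it joins and aligned with the legs' outer faces on the other axis.

B is an open bookshelf. Two side panels, each 26 mm thick, 212 mm deep and 1289 mm tall, stand 1101 mm apart (outside-to-outside). Between them sit 5 shelves, each 31 mm thick and 212 mm deep, spanning the full gap between the sides. The bottom shelf rests on the floor (its underside at z = 0) and the clear gap between one shelf's top and the next shelf's underside is 252 mm.

C is a spool: two coaxial disc flanges of radius 99 mm and thickness 23 mm, joined by a core cylinder of radius 72 mm and height 230 mm. The lower flange rests on z = 0 and the three cylinders share a vertical axis.

The bookshelf is against the stool's +x side, with their −y faces flush. The spool is on top of the stool, centred.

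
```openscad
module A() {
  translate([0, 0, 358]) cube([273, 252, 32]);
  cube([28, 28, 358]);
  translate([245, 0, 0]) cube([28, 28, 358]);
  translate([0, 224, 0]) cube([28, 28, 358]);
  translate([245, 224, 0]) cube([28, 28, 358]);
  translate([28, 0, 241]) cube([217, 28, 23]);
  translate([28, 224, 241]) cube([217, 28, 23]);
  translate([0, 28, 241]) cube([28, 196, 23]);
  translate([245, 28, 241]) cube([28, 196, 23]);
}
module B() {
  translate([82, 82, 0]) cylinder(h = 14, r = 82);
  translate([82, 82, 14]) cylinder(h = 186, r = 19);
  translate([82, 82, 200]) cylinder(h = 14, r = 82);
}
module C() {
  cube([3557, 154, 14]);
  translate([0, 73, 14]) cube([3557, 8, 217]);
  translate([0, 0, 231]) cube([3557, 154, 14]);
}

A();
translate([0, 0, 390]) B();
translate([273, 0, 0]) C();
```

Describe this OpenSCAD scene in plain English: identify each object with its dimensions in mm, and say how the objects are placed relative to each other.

A is a simple wooden stool: a rectangular seat 273 mm (x) by 252 mm (y), 32 mm thick, top face at z = 390 mm, on four square legs, each 28×28 mm in cross-section. The legs rest on z = 0, each flush with a corner of the seat. Four stretchers, 28 mm wide and 23 mm tall, connect adjacent legs with their undersides at z = 241 mm, each running between the inner faces of the legs it joins and aligned with the legs' outer faces on the other axis.

B is a spool: two coaxial disc flanges of radius 82 mm and thickness 14 mm, joined by a core cylinder of radius 19 mm and height 186 mm. The lower flange rests on z = 0 and the three cylinders share a vertical axis.

C is an I-beam lying along x, 3557 mm long. Overall section height 245 mm. Two flanges 154 mm wide (y) and 14 mm thick, one on the floor and one at the top; a web 8 mm thick runs between them, centred on the flange width.

The spool is on top of the stool. The I-beam is against the stool's +x side, with their −y faces flush.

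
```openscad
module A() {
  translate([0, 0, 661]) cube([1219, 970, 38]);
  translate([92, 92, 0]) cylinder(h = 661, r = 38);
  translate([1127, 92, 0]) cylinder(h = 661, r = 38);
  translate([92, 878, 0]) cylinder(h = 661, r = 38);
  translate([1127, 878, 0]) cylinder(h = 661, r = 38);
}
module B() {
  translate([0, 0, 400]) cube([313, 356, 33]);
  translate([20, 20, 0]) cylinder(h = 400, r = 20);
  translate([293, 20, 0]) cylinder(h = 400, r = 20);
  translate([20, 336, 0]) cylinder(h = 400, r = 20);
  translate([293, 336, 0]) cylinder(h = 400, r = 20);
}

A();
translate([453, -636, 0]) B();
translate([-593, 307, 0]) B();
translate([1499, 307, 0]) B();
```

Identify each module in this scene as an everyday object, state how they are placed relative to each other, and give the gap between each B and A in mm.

A is a table. B is a stool. Three stools sit around the table at the −y, −x, +x sides. The gap between each stool and the table is 280 mm.

Each stool's nearest face is 280 mm from the table's bounding box.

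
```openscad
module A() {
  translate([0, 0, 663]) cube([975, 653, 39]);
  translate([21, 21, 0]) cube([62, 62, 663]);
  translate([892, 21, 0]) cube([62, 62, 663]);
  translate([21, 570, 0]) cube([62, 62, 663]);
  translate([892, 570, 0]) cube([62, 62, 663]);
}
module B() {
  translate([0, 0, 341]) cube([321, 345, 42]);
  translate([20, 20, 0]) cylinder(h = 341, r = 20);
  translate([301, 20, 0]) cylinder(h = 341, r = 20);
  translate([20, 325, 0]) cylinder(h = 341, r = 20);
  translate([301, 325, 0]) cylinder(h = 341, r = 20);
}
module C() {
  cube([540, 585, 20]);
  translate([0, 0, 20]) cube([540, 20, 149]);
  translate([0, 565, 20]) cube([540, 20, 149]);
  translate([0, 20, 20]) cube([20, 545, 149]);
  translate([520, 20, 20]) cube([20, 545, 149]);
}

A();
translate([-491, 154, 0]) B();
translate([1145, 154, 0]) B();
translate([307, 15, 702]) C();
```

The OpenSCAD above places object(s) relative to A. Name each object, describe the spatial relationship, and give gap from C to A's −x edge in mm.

The open box's min-x is at 307; the table's min-x is 0; gap = 307 mm.

A is a table. B is a stool. C is an open box. Two stools sit around the table at the −x, +x sides. The open box is on top of the table. The gap from the open box to the table's −x edge is 307 mm.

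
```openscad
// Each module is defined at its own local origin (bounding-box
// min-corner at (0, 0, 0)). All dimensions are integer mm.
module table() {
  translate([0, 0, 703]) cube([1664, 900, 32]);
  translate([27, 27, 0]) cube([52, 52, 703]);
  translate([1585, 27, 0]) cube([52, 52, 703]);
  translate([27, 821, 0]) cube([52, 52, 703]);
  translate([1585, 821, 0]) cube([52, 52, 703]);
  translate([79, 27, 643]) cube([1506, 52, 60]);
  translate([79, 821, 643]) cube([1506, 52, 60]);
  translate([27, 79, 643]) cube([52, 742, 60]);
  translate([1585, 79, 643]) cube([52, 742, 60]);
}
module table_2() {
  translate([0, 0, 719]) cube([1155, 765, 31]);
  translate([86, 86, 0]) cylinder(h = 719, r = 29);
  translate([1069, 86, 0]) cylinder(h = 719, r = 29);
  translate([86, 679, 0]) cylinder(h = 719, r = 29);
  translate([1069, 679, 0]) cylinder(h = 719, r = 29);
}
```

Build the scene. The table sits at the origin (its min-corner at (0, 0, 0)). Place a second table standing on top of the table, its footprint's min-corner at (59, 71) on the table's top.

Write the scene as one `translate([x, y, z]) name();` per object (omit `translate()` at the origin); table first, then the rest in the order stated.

table();
translate([59, 71, 735]) table_2();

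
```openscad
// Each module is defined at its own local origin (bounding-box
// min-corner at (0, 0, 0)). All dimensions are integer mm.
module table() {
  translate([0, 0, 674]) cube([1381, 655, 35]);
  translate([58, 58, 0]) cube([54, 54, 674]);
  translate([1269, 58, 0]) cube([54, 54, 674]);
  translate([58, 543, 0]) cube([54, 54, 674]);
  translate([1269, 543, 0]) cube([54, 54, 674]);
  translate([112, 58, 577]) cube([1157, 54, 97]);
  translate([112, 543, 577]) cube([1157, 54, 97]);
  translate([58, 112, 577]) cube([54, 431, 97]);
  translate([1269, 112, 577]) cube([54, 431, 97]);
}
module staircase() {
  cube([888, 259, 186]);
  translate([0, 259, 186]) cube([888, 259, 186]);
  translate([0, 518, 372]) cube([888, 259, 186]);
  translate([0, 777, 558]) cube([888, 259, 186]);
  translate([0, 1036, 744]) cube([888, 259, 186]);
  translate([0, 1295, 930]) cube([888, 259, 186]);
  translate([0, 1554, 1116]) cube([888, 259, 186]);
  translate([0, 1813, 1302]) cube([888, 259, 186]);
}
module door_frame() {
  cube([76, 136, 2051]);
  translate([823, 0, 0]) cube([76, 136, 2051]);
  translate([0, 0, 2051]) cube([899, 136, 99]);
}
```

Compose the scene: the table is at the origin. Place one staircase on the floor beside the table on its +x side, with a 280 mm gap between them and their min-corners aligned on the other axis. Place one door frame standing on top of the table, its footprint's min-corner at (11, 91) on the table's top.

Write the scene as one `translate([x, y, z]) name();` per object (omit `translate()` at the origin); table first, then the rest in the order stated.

table();
translate([1661, 0, 0]) staircase();
translate([11, 91, 709]) door_frame();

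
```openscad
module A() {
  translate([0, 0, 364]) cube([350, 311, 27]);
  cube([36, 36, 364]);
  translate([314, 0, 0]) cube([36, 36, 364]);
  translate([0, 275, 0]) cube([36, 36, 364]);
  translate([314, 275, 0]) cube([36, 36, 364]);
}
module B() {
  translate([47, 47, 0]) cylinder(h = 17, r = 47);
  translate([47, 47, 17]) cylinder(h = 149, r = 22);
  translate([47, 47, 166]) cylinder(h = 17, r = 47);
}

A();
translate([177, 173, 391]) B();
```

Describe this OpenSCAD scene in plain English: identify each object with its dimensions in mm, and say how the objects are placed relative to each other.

A is a four-legged stool. The seat is 350×311 mm, 27 mm thick, top at z = 391 mm. It stands on four square legs, each 36×36 mm in cross-section, from z = 0 to the seat underside, each flush with a corner of the seat.

B is a spool: two coaxial disc flanges of radius 47 mm and thickness 17 mm, joined by a core cylinder of radius 22 mm and height 149 mm. The lower flange rests on z = 0 and the three cylinders share a vertical axis.

The spool is on top of the stool.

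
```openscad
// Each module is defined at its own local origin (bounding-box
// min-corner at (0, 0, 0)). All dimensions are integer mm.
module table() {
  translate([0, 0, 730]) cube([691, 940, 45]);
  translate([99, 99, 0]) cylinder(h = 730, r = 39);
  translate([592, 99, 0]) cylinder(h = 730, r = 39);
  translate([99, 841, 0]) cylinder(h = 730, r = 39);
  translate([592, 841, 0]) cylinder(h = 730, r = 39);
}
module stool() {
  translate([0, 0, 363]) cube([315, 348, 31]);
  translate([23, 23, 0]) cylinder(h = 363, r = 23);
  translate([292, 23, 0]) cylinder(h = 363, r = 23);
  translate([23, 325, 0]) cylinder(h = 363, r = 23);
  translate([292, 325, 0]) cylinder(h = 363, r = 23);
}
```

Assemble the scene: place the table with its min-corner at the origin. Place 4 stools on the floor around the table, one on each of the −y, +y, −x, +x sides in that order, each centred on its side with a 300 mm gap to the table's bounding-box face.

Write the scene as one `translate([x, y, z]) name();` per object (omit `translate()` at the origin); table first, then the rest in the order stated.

table();
translate([188, -648, 0]) stool();
translate([188, 1240, 0]) stool();
translate([-615, 296, 0]) stool();
translate([991, 296, 0]) stool();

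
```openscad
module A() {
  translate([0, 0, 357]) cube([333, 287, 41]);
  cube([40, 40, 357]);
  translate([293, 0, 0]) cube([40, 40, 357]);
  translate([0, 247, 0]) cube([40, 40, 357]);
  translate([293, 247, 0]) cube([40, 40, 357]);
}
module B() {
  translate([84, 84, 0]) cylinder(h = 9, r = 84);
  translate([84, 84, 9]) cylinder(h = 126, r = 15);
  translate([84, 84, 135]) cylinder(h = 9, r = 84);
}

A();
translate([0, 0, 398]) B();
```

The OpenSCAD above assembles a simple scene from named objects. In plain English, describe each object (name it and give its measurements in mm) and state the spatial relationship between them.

A is a four-legged stool. The seat is a 333×287×41 mm slab whose top surface is at z = 398 mm; four square legs, each 40×40 mm in cross-section, run from the floor (z = 0) to the underside of the seat, each flush with a corner of the seat.

B is a spool: two coaxial disc flanges of radius 84 mm and thickness 9 mm, joined by a core cylinder of radius 15 mm and height 126 mm. The lower flange rests on z = 0 and the three cylinders share a vertical axis.

The spool is on top of the stool.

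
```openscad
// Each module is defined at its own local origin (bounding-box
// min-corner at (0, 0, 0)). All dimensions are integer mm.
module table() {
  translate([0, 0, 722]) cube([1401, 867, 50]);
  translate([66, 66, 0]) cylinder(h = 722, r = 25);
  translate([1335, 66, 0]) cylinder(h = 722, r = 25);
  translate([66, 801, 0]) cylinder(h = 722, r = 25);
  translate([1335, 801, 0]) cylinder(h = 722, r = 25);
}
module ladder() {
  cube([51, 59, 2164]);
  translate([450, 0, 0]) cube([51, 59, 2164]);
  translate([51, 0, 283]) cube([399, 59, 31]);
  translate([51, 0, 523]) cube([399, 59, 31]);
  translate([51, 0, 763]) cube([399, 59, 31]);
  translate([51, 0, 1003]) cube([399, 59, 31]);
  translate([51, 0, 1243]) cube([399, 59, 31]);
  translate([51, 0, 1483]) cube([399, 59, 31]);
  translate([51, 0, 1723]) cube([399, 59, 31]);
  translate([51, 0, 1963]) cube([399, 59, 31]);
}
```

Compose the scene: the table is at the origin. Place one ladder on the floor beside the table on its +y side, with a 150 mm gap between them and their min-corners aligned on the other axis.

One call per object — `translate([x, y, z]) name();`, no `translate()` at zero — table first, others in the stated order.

table();
translate([0, 1017, 0]) ladder();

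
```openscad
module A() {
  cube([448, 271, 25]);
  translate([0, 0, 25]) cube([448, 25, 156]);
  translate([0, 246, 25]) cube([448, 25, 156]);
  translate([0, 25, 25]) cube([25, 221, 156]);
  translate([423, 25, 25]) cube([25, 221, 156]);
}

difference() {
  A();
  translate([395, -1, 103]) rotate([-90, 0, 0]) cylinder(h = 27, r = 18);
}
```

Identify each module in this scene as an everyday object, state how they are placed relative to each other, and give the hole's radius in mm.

A is an open box. The open box has a circular hole through its front wall. The hole's radius is 18 mm.

The subtracted cylinder has r = 18 mm.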